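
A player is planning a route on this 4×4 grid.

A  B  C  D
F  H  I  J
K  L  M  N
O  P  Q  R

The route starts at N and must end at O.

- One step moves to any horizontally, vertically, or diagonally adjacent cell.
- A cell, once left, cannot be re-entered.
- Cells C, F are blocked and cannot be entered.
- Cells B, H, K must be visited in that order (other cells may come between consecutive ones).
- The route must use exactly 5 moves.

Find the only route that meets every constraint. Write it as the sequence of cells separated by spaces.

The waypoints must appear in the order B, H, K, with no cell reused.
Route from N: up-left 2 to B, down 1 to H, down-left 1 to K, down 1 to O — 5 moves in all.
Check: order respected (B at step 2, H at step 3, K at step 4); 5 moves as required.

N I B H K O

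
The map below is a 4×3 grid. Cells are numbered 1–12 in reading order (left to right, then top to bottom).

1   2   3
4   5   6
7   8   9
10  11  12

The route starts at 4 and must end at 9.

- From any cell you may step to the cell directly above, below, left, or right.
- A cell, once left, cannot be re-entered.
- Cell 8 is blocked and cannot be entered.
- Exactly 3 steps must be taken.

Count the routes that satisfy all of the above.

Need simple routes of exactly 3 moves from 4 to 9 (Manhattan distance 3, so 0 moves are spent on a detour and 0 undoing it).
Enumerating: 4 5 6 9.
That gives 1 route.

1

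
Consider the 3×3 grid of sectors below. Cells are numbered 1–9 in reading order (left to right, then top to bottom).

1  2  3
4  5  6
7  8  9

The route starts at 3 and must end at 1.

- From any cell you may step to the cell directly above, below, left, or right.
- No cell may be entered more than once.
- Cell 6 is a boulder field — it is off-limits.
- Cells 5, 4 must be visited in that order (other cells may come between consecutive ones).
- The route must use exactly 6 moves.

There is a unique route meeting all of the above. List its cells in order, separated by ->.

The waypoints must appear in the order 5, 4, with no cell reused.
Route from 3: left to 2, 2× down (reaching 8), left to 7, 2× up (reaching 1) — 6 moves in all.
Check: order respected (5 at step 2, 4 at step 5); 6 moves as required.

3 -> 2 -> 5 -> 8 -> 7 -> 4 -> 1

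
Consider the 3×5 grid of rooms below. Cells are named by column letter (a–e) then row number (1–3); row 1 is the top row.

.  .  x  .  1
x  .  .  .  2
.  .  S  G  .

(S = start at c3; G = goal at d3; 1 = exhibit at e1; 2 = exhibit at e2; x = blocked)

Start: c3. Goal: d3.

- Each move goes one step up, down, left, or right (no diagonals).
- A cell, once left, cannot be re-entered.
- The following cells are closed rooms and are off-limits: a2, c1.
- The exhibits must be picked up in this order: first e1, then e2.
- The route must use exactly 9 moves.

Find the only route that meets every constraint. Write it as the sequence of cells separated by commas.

The waypoints must appear in the order e1, e2, with no cell reused.
Route from c3: left 1 to b3, up 1 to b2, right 2 to d2, up 1 to d1, right 1 to e1, down 2 to e3, left 1 to d3 — 9 moves in all.
Check: order respected (1 at step 6, 2 at step 7); 9 moves as required.

c3, b3, b2, c2, d2, d1, e1, e2, e3, d3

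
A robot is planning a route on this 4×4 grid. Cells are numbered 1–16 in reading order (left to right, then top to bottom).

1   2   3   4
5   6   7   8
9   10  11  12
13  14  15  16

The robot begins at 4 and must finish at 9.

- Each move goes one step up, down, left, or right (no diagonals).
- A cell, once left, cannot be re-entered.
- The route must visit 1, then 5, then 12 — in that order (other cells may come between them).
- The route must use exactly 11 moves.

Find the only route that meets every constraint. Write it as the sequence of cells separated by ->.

4 -> 3 -> 2 -> 1 -> 5 -> 6 -> 7 -> 8 -> 12 -> 11 -> 10 -> 9

The waypoints must appear in the order 1, 5, 12, with no cell reused.
Route from 4: left 3 to 1, down 1 to 5, right 3 to 8, down 1 to 12, left 3 to 9 — 11 moves in all.
Check: order respected (1 at step 3, 5 at step 4, 12 at step 8); 11 moves as required.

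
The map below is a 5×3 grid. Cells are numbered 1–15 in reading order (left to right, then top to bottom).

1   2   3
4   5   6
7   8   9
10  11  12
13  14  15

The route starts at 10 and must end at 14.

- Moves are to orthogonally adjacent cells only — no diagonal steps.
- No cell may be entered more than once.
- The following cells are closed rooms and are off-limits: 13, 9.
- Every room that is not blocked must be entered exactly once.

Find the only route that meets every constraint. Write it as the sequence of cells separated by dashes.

Need to visit all 13 open cells exactly once, starting at 10 and ending at 14.
Cell 6 has only two open neighbours (3 and 5), so the path must pass straight through it: one of those is the cell it's entered from and the other is where it exits.
Route from 10: 3× up (reaching 1), 2× right (reaching 3), down to 6, left to 5, 2× down (reaching 11), right to 12, down to 15, left to 14 — 12 moves in all.
Check: all 13 open cells covered.

10 - 7 - 4 - 1 - 2 - 3 - 6 - 5 - 8 - 11 - 12 - 15 - 14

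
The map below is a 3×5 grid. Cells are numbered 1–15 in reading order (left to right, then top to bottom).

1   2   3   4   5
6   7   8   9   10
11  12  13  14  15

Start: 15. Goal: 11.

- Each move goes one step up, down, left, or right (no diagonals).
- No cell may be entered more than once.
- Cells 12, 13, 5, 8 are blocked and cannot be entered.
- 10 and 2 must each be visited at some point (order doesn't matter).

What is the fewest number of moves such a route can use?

Any route passes through 10 and 2 in some order between 15 and 11. Summing Manhattan distances along each leg and taking the cheapest ordering (15 → 10 → 2 → 11) gives a lower bound of 1 + 4 + 3 = 8 moves.
A route of 8 moves achieves this: 15 → 10 → 9 → 4 → 3 → 2 → 7 → 6 → 11.
Since 8 matches the lower bound, it is optimal.

8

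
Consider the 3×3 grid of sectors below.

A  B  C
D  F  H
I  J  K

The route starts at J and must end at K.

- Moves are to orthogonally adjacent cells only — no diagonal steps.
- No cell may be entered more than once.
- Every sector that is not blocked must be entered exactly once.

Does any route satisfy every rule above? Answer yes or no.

Colour the cells like a checkerboard: each orthogonal step flips colour, so a Hamiltonian route alternates colours. Here there are 5 cells of one colour and 4 of the other, with start on the opposite colour to the goal — the counts and endpoints can't be arranged into an alternating sequence of length 9, so no Hamiltonian route exists.

no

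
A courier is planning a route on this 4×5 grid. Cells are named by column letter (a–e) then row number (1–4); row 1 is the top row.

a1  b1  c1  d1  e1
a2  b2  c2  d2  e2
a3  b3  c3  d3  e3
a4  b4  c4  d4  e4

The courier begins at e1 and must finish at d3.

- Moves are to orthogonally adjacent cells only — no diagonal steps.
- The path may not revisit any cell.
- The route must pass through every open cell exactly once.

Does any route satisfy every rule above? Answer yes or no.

yes

One route that works: e1 → e2 → e3 → e4 → d4 → c4 → c3 → c2 → b2 → b3 → b4 → a4 → a3 → a2 → a1 → b1 → c1 → d1 → d2 → d3.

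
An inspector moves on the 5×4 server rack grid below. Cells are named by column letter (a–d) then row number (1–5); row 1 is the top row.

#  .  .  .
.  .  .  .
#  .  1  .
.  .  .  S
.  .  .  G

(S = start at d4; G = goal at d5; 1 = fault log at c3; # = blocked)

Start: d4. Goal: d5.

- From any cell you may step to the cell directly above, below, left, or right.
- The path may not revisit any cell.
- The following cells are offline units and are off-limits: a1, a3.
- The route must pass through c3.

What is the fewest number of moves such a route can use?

Any route passes through c3 somewhere between d4 and d5. Summing Manhattan distances along the two legs (d4 → c3 → d5) gives a lower bound of 2 + 3 = 5 moves.
A route of 5 moves achieves this: d4 → d3 → c3 → c4 → c5 → d5.
Since 5 matches the lower bound, it is optimal.

5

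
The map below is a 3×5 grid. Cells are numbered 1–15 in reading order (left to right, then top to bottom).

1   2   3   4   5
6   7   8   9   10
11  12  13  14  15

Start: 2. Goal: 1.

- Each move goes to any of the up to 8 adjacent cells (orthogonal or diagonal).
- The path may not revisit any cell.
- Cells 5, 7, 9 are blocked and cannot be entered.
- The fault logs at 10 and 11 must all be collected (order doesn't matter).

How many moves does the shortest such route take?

9

Any route passes through 10 and 11 in some order between 2 and 1. Summing Chebyshev distances along each leg and taking the cheapest ordering (2 → 10 → 11 → 1) gives a lower bound of 3 + 4 + 2 = 9 moves.
A route of 9 moves achieves this: 2 → 3 → 4 → 10 → 14 → 8 → 12 → 11 → 6 → 1.
Since 9 matches the lower bound, it is optimal.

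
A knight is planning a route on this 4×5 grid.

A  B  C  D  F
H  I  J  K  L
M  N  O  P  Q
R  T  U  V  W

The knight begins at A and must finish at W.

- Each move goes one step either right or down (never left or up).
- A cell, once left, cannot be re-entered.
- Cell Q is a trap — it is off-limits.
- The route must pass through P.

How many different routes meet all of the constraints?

A right/down-only route from A to W makes exactly 3 down-moves and 4 right-moves in some order.
With no other constraints that would be C(7,3) = 35 routes.
Split at P and multiply the segment counts (each segment already excludes blocked cells): A→P: 10; P→W: 1; product = 10.
That gives 10 routes.

10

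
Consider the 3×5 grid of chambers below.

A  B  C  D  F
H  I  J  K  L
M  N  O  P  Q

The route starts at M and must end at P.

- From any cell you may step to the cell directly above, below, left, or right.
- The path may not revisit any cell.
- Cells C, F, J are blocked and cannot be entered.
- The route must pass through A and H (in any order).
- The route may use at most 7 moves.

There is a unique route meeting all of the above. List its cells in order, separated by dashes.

M - H - A - B - I - N - O - P

The budget equals the shortest possible length, so every move has to be on a shortest route through the required cells.
Route from M: 2× up (reaching A), right to B, 2× down (reaching N), 2× right (reaching P) — 7 moves in all.
Check: all required cells visited; 7 ≤ 7 moves.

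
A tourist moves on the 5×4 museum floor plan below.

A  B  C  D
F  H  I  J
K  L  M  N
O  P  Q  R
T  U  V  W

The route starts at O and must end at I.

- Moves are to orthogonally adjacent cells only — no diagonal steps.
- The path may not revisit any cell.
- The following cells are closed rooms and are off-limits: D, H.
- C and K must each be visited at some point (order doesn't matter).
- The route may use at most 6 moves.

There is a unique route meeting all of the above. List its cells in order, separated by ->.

The 6-move cap with required stops at C, K leaves no slack for detours.
Route from O: up 3 to A, right 2 to C, down 1 to I — 6 moves in all.
Check: all required cells visited; 6 ≤ 6 moves.

O -> K -> F -> A -> B -> C -> I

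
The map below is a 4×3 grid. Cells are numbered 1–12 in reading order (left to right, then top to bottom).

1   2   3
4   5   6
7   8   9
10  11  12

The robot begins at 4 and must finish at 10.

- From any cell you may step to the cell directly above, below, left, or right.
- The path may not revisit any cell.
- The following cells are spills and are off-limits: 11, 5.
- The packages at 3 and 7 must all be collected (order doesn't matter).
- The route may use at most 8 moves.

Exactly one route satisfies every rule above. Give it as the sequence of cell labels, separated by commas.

The 8-move cap with required stops at 3, 7 leaves no slack for detours.
Route from 4: up to 1, 2× right (reaching 3), 2× down (reaching 9), 2× left (reaching 7), down to 10 — 8 moves in all.
Check: all required cells visited; 8 ≤ 8 moves.

4, 1, 2, 3, 6, 9, 8, 7, 10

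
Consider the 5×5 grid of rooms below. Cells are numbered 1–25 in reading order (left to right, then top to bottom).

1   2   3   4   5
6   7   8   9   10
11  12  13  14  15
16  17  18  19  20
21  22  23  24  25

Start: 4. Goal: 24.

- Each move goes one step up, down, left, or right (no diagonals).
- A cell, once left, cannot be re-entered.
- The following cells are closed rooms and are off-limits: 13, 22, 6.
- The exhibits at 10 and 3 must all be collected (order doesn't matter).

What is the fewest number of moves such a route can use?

Any route passes through 10 and 3 in some order between 4 and 24. Summing Manhattan distances along each leg and taking the cheapest ordering (4 → 3 → 10 → 24) gives a lower bound of 1 + 3 + 4 = 8 moves.
A route of 8 moves achieves this: 4 → 3 → 8 → 9 → 10 → 15 → 20 → 25 → 24.
Since 8 matches the lower bound, it is optimal.

8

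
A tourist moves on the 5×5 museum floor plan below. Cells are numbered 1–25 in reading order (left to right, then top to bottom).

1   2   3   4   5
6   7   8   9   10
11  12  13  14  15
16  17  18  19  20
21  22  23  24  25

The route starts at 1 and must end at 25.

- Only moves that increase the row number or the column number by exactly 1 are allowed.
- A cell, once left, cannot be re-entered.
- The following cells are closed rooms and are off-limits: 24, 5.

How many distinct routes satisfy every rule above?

34

A right/down-only route from 1 to 25 makes exactly 4 down-moves and 4 right-moves in some order.
With no other constraints that would be C(8,4) = 70 routes.
Subtract routes through each blocked cell (inclusion–exclusion for overlaps): − through 5: 1 − through 24: 35 → 34.
That gives 34 routes.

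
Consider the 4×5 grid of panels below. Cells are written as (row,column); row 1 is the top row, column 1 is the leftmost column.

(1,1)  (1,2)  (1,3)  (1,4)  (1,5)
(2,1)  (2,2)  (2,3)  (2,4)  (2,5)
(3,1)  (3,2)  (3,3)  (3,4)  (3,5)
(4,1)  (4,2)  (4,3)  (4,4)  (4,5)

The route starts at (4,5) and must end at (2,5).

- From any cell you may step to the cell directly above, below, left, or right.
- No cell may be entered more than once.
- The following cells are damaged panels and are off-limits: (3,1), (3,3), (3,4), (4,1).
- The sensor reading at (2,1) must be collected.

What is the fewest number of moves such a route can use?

Any route passes through (2,1) somewhere between (4,5) and (2,5). Summing Manhattan distances along the two legs ((4,5) → (2,1) → (2,5)) gives a lower bound of 6 + 4 = 10 moves.
The shortest route satisfying every rule uses 12 moves: (4,5) → (4,4) → (4,3) → (4,2) → (3,2) → (2,2) → (2,1) → (1,1) → (1,2) → (1,3) → (2,3) → (2,4) → (2,5).
The bound of 10 isn't tight here; checking systematically, no route of length 10 through 11 satisfies every constraint, so 12 is the minimum.

12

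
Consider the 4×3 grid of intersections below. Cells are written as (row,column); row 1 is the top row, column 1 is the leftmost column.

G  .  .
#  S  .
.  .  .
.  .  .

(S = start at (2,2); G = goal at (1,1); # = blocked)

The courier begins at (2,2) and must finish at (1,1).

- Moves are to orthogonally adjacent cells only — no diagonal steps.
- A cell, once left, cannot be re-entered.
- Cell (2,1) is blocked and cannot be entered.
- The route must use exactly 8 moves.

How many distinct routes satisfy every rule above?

Need simple routes of exactly 8 moves from (2,2) to (1,1) (Manhattan distance 2, so 3 moves are spent on a detour and 3 undoing it).
Enumerating: (2,2) (3,2) (4,2) (4,3) (3,3) (2,3) (1,3) (1,2) (1,1).
That gives 1 route.

1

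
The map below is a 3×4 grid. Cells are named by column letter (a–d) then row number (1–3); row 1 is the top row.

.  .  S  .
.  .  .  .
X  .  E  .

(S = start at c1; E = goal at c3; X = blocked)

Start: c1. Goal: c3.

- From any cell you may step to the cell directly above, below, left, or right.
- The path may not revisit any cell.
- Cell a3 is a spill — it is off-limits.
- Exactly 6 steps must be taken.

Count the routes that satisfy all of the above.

4

Need simple routes of exactly 6 moves from c1 to c3 (Manhattan distance 2, so 2 moves are spent on a detour and 2 undoing it).
Enumerating: c1 b1 b2 c2 d2 d3 c3 | c1 b1 a1 a2 b2 b3 c3 | c1 b1 a1 a2 b2 c2 c3 | c1 d1 d2 c2 b2 b3 c3.
That gives 4 routes.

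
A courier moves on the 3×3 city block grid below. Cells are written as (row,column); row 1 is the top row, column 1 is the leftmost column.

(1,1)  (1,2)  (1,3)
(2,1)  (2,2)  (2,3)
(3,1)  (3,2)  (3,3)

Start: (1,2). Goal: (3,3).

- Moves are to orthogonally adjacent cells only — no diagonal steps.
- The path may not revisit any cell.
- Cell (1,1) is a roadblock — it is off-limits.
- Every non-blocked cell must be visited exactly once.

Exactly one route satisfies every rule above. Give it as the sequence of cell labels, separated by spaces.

(1,2) (1,3) (2,3) (2,2) (2,1) (3,1) (3,2) (3,3)

Need to visit all 8 open cells exactly once, starting at (1,2) and ending at (3,3).
Route from (1,2): right 1 to (1,3), down 1 to (2,3), left 2 to (2,1), down 1 to (3,1), right 2 to (3,3) — 7 moves in all.
Check: all 8 open cells covered.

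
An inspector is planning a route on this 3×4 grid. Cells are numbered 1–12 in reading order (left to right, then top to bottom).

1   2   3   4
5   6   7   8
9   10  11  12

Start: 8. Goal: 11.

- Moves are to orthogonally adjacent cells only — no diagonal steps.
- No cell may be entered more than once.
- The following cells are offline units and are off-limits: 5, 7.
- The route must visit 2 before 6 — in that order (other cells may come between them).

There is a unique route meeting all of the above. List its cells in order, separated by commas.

The waypoints must appear in the order 2, 6, with no cell reused.
Route from 8: up to 4, 2× left (reaching 2), 2× down (reaching 10), right to 11 — 6 moves in all.
Check: order respected (2 at step 3, 6 at step 4).

8, 4, 3, 2, 6, 10, 11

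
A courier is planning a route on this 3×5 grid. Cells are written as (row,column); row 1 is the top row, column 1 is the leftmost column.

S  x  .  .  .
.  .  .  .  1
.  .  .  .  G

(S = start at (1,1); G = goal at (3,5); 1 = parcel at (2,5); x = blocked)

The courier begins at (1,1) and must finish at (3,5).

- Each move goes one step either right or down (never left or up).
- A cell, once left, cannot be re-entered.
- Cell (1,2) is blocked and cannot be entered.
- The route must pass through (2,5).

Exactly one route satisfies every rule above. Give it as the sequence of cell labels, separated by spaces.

Moves only go right or down, so the column and row indices never decrease.
Route from (1,1): down 1 to (2,1), right 4 to (2,5), down 1 to (3,5) — 6 moves in all.
Check: all required cells visited.

(1,1) (2,1) (2,2) (2,3) (2,4) (2,5) (3,5)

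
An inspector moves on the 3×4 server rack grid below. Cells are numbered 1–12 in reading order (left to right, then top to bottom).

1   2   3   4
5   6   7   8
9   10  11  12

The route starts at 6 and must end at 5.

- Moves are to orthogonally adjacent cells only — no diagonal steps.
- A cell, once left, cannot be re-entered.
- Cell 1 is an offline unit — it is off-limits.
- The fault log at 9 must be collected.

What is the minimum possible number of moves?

3

Any route passes through 9 somewhere between 6 and 5. Summing Manhattan distances along the two legs (6 → 9 → 5) gives a lower bound of 2 + 1 = 3 moves.
A route of 3 moves achieves this: 6 → 10 → 9 → 5.
Since 3 matches the lower bound, it is optimal.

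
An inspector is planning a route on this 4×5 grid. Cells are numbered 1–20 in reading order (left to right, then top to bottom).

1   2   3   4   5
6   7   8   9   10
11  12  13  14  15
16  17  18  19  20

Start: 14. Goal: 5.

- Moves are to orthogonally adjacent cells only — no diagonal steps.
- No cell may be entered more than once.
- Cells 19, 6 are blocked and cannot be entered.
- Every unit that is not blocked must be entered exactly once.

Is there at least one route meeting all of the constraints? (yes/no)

no

Cell 1 has only one open neighbour but is neither the start nor the goal, so a Hamiltonian route would have to both enter and leave it through the same neighbour — impossible without revisiting.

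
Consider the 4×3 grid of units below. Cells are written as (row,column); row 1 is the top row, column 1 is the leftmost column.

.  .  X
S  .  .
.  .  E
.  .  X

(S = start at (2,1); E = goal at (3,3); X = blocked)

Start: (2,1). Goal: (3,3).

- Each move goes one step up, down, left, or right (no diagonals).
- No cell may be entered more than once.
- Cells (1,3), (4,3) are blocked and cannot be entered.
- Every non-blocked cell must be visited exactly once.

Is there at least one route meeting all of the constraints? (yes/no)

Exhausting the options from (2,1), every branch either dead-ends against blocked cells, would have to re-enter a cell already used, or reaches the goal with a constraint still unmet.

no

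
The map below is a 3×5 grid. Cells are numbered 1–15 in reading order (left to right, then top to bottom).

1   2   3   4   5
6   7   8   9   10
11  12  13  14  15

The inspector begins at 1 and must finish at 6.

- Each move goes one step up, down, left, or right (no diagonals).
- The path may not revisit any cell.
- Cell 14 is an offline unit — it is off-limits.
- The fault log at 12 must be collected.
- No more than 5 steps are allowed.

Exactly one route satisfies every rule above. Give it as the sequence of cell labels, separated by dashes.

Any route must reach 12 and still end at 6 within 5 moves, so the order of the required stops is forced.
Route from 1: right to 2, 2× down (reaching 12), left to 11, up to 6 — 5 moves in all.
Check: all required cells visited; 5 ≤ 5 moves.

1 - 2 - 7 - 12 - 11 - 6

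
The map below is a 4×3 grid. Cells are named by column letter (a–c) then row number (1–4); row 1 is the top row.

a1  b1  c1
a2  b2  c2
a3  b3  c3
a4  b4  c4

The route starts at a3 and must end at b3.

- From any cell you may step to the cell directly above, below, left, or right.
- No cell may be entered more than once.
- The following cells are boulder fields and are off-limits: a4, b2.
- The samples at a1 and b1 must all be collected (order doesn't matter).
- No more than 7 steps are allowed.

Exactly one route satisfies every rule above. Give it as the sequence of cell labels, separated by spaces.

a3 a2 a1 b1 c1 c2 c3 b3

The budget equals the shortest possible length, so every move has to be on a shortest route through the required cells.
Route from a3: up 2 to a1, right 2 to c1, down 2 to c3, left 1 to b3 — 7 moves in all.
Check: all required cells visited; 7 ≤ 7 moves.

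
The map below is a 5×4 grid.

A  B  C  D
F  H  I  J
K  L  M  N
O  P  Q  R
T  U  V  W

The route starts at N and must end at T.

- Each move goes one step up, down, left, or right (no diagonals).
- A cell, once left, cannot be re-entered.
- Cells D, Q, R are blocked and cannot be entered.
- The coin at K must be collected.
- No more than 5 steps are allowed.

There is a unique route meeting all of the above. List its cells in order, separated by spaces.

N M L K O T

The budget equals the shortest possible length, so every move has to be on a shortest route through the required cells.
Route from N: 3× left (reaching K), 2× down (reaching T) — 5 moves in all.
Check: all required cells visited; 5 ≤ 5 moves.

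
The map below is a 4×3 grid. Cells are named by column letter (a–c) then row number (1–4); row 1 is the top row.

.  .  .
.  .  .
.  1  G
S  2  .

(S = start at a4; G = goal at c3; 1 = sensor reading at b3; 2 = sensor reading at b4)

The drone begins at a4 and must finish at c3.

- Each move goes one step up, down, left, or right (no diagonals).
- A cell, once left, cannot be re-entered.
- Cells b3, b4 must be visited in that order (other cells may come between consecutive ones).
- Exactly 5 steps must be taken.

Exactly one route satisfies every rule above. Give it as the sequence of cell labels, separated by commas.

a4, a3, b3, b4, c4, c3

The waypoints must appear in the order b3, b4, with no cell reused.
Route from a4: up 1 to a3, right 1 to b3, down 1 to b4, right 1 to c4, up 1 to c3 — 5 moves in all.
Check: order respected (1 at step 2, 2 at step 3); 5 moves as required.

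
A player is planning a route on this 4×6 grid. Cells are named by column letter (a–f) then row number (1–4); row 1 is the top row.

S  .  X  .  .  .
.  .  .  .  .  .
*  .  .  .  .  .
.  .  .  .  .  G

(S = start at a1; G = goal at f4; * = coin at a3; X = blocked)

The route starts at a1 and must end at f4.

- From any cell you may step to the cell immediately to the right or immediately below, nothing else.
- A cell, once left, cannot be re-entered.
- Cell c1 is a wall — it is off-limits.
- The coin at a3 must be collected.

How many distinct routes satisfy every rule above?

A right/down-only route from a1 to f4 makes exactly 3 down-moves and 5 right-moves in some order.
With no other constraints that would be C(8,3) = 56 routes.
Split at a3 and multiply the segment counts (each segment already excludes blocked cells): a1→a3: 1; a3→f4: 6; product = 6.
That gives 6 routes.

6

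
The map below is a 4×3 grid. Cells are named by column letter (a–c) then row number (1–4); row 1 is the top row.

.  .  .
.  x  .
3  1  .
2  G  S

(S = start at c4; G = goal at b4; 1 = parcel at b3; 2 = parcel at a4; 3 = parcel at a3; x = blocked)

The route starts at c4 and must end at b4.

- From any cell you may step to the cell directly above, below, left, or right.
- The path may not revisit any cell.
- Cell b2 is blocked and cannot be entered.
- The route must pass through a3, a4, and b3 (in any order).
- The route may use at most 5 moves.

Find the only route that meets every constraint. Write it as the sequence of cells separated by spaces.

c4 c3 b3 a3 a4 b4

Any route must reach a3, a4, and b3 and still end at b4 within 5 moves, so the order of the required stops is forced.
Route from c4: up to c3, 2× left (reaching a3), down to a4, right to b4 — 5 moves in all.
Check: all required cells visited; 5 ≤ 5 moves.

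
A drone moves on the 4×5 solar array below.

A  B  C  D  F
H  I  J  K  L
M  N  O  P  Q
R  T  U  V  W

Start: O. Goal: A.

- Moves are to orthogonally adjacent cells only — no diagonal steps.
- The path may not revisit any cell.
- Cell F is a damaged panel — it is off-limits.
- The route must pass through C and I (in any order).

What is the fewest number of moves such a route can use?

6

Any route passes through C and I in some order between O and A. Summing Manhattan distances along each leg and taking the cheapest ordering (O → C → I → A) gives a lower bound of 2 + 2 + 2 = 6 moves.
A route of 6 moves achieves this: O → J → C → B → I → H → A.
Since 6 matches the lower bound, it is optimal.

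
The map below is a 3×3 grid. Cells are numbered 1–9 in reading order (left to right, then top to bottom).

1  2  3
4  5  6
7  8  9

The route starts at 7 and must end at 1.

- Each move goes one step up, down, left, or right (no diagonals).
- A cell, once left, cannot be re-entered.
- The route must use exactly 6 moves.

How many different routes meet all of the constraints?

5

Need simple routes of exactly 6 moves from 7 to 1 (Manhattan distance 2, so 2 moves are spent on a detour and 2 undoing it).
Enumerating: 7 4 5 6 3 2 1 | 7 8 5 6 3 2 1 | 7 8 9 6 3 2 1 | 7 8 9 6 5 2 1 | 7 8 9 6 5 4 1.
That gives 5 routes.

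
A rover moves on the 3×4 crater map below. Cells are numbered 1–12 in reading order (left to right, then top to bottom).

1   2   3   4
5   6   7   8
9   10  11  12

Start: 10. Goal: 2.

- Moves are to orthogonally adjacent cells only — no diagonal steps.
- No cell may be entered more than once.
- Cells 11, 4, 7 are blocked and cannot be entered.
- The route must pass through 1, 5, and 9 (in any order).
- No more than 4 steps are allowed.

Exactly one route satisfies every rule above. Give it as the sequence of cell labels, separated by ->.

10 -> 9 -> 5 -> 1 -> 2

The budget equals the shortest possible length, so every move has to be on a shortest route through the required cells.
Route from 10: left to 9, 2× up (reaching 1), right to 2 — 4 moves in all.
Check: all required cells visited; 4 ≤ 4 moves.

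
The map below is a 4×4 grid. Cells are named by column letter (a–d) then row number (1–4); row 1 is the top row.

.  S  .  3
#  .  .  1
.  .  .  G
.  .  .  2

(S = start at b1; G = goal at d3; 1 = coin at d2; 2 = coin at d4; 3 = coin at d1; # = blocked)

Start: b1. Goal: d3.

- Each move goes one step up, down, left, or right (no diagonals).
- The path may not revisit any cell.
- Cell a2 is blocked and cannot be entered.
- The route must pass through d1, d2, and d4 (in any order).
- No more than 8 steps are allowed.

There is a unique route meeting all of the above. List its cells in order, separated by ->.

The budget equals the shortest possible length, so every move has to be on a shortest route through the required cells.
Route from b1: right 2 to d1, down 1 to d2, left 1 to c2, down 2 to c4, right 1 to d4, up 1 to d3 — 8 moves in all.
Check: all required cells visited; 8 ≤ 8 moves.

b1 -> c1 -> d1 -> d2 -> c2 -> c3 -> c4 -> d4 -> d3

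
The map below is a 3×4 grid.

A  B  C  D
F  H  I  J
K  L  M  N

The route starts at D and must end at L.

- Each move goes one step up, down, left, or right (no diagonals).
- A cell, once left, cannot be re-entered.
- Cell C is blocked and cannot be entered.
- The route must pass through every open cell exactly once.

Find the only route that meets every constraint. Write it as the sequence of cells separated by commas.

D, J, N, M, I, H, B, A, F, K, L

Need to visit all 11 open cells exactly once, starting at D and ending at L.
Cell B has only two open neighbours (H and A), so the path must pass straight through it: one of those is the cell it's entered from and the other is where it exits.
Route from D: 2× down (reaching N), left to M, up to I, left to H, up to B, left to A, 2× down (reaching K), right to L — 10 moves in all.
Check: all 11 open cells covered.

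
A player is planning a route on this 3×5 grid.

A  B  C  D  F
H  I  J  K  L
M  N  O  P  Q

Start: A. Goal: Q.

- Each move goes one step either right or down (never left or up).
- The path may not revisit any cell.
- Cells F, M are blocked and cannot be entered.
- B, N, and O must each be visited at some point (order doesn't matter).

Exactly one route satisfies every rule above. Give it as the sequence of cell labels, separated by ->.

Moves only go right or down, so the column and row indices never decrease.
Route from A: right to B, 2× down (reaching N), 3× right (reaching Q) — 6 moves in all.
Check: all required cells visited.

A -> B -> I -> N -> O -> P -> Q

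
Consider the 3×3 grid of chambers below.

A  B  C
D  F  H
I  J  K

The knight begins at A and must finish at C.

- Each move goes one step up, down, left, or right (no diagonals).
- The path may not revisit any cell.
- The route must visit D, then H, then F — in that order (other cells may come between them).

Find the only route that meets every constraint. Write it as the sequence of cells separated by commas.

The waypoints must appear in the order D, H, F, with no cell reused.
Route from A: down 2 to I, right 2 to K, up 1 to H, left 1 to F, up 1 to B, right 1 to C — 8 moves in all.
Check: order respected (D at step 1, H at step 5, F at step 6).

A, D, I, J, K, H, F, B, C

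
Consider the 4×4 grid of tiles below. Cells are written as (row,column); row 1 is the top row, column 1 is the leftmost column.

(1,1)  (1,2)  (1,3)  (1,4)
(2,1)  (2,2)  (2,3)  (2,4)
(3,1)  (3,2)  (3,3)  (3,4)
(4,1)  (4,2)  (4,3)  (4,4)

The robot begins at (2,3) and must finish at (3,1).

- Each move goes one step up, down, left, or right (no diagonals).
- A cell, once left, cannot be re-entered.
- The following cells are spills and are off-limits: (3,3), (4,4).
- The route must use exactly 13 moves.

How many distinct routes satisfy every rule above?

Need simple routes of exactly 13 moves from (2,3) to (3,1) (Manhattan distance 3, so 5 moves are spent on a detour and 5 undoing it).
No route satisfies every constraint, so the count is 0.

0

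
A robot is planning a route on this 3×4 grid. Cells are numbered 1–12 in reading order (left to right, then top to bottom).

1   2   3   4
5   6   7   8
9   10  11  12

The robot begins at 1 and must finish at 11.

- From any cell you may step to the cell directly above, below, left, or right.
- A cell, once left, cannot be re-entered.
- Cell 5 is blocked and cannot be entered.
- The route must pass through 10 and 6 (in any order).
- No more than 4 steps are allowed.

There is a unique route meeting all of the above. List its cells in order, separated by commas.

The 4-move cap with required stops at 10, 6 leaves no slack for detours.
Route from 1: right to 2, 2× down (reaching 10), right to 11 — 4 moves in all.
Check: all required cells visited; 4 ≤ 4 moves.

1, 2, 6, 10, 11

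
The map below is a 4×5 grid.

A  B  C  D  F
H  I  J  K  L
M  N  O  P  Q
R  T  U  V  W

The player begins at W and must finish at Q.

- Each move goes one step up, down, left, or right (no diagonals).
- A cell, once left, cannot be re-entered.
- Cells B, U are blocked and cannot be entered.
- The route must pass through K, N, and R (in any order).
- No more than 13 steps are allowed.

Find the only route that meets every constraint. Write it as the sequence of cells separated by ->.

The 13-move cap with required stops at K, N, R leaves no slack for detours.
Route from W: left to V, up to P, 2× left (reaching N), down to T, left to R, 2× up (reaching H), 4× right (reaching L), down to Q — 13 moves in all.
Check: all required cells visited; 13 ≤ 13 moves.

W -> V -> P -> O -> N -> T -> R -> M -> H -> I -> J -> K -> L -> Q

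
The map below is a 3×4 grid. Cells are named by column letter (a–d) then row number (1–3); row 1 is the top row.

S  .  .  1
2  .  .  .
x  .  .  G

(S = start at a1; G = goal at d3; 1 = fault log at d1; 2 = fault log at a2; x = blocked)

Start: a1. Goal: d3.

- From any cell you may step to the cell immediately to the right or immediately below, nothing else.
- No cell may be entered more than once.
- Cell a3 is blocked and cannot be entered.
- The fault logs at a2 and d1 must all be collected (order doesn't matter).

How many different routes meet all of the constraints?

A right/down-only route from a1 to d3 makes exactly 2 down-moves and 3 right-moves in some order.
With no other constraints that would be C(5,2) = 10 routes.
a2 is below but to the left of d1: going d1 → a2 would need a leftward move and a2 → d1 an upward move, so no right/down-only route can visit both required cells.
No route satisfies every constraint, so the count is 0.

0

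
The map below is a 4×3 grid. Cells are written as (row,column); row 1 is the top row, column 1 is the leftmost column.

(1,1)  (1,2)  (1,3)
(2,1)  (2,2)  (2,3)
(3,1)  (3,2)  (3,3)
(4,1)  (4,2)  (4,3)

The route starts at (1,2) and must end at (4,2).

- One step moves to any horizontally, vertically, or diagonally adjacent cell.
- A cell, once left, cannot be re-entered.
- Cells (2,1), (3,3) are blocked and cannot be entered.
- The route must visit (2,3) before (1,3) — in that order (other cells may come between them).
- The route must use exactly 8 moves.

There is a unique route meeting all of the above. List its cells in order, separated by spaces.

(1,2) (2,3) (1,3) (2,2) (3,1) (4,1) (3,2) (4,3) (4,2)

The waypoints must appear in the order (2,3), (1,3), with no cell reused.
Route from (1,2): down-right 1 to (2,3), up 1 to (1,3), down-left 2 to (3,1), down 1 to (4,1), up-right 1 to (3,2), down-right 1 to (4,3), left 1 to (4,2) — 8 moves in all.
Check: order respected ((2,3) at step 1, (1,3) at step 2); 8 moves as required.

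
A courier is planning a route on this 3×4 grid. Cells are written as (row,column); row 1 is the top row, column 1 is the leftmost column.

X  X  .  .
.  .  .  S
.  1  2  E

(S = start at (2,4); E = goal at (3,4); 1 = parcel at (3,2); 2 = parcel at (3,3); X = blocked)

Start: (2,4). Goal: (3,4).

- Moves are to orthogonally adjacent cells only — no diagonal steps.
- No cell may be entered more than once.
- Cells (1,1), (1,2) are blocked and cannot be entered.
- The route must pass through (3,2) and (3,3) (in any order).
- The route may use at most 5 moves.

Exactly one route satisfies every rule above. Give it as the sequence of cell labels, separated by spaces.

(2,4) (2,3) (2,2) (3,2) (3,3) (3,4)

The budget equals the shortest possible length, so every move has to be on a shortest route through the required cells.
Route from (2,4): 2× left (reaching (2,2)), down to (3,2), 2× right (reaching (3,4)) — 5 moves in all.
Check: all required cells visited; 5 ≤ 5 moves.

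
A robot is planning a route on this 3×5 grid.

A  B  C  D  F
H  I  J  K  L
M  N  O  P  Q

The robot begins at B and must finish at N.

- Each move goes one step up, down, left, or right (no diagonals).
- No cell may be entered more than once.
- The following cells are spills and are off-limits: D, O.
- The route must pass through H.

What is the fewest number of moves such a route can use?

Any route passes through H somewhere between B and N. Summing Manhattan distances along the two legs (B → H → N) gives a lower bound of 2 + 2 = 4 moves.
A route of 4 moves achieves this: B → I → H → M → N.
Since 4 matches the lower bound, it is optimal.

4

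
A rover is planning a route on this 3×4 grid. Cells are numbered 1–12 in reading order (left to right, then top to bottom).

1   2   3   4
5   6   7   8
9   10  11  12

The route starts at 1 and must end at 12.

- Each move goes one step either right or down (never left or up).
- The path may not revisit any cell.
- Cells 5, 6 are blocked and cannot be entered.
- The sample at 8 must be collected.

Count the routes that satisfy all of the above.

2

A right/down-only route from 1 to 12 makes exactly 2 down-moves and 3 right-moves in some order.
With no other constraints that would be C(5,2) = 10 routes.
Split at 8 and multiply the segment counts (each segment already excludes blocked cells): 1→8: 2; 8→12: 1; product = 2.
That gives 2 routes.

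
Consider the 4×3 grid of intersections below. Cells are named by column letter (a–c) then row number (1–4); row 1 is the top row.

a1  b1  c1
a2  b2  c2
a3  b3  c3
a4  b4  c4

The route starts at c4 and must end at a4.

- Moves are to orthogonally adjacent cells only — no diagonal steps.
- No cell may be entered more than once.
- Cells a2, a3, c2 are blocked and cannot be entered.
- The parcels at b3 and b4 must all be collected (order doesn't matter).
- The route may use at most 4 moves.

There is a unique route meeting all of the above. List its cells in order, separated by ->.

c4 -> c3 -> b3 -> b4 -> a4

Any route must reach b3 and b4 and still end at a4 within 4 moves, so the order of the required stops is forced.
Route from c4: up to c3, left to b3, down to b4, left to a4 — 4 moves in all.
Check: all required cells visited; 4 ≤ 4 moves.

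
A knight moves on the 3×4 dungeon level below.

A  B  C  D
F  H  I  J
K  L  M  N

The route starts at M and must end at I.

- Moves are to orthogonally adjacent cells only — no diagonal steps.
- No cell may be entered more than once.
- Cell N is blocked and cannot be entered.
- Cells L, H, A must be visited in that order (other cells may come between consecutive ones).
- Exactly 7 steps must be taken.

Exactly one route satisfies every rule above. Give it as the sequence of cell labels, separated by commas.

M, L, H, F, A, B, C, I

The waypoints must appear in the order L, H, A, with no cell reused.
Route from M: left 1 to L, up 1 to H, left 1 to F, up 1 to A, right 2 to C, down 1 to I — 7 moves in all.
Check: order respected (L at step 1, H at step 2, A at step 4); 7 moves as required.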